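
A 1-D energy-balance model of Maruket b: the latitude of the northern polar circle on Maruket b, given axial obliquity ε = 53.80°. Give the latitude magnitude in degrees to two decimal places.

The polar circle is the lowest latitude that experiences at least one full rotation of continuous daylight at the northern-summer solstice; it lies at |φ| = 90° − ε = 90° − 53.80° = 36.20°.

36.20°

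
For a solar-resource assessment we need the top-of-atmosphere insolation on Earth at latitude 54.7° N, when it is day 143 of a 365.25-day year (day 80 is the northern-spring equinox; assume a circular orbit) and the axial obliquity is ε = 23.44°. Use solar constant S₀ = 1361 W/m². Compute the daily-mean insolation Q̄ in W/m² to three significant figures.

Q̄ ≈ 463 W/m²

Solar longitude: λ_s = 360° × (143 − 80)/365.25 = 62.094°.
sin δ = sin 23.44° × sin 62.094° = 0.35153, so δ = +20.581°.
cos H₀ = −tan(+54.7°) tan(+20.581°) = -0.5303, H₀ = 2.1298 rad.
Bracket: H₀ sin φ sin δ + cos φ cos δ sin H₀ = 2.1298×0.81614×0.35153 + 0.57786×0.93618×0.84779 = 0.611035 + 0.458638 = 1.069673.
Q̄ = (S₀/π) × [bracket] = (1361/π) × 1.069673 = 463.4 W/m².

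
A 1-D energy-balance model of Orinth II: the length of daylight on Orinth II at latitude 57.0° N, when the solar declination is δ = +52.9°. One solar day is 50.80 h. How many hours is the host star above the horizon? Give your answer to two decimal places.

50.80 h

Sunrise equation: cos H₀ = −tan φ · tan δ = -2.0361 ≤ −1, so the host star never sets (polar day) and H₀ = π.
Daylight = 2H₀/(2π) × 50.80 h = (3.1416/π) × 50.80 = 50.80 h.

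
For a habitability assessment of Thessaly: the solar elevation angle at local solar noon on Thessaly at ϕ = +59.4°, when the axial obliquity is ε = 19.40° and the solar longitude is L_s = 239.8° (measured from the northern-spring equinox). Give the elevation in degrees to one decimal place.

13.9°

Solar declination: sin δ = sin ε · sin L_s = sin 19.40° × sin 239.8° = -0.28708, so δ = -16.683°.
At local noon the hour angle is zero, so the zenith angle equals |ϕ − δ| = |+59.4° − (-16.683°)| = 76.083°.
Elevation = 90° − 76.083° = 13.9°.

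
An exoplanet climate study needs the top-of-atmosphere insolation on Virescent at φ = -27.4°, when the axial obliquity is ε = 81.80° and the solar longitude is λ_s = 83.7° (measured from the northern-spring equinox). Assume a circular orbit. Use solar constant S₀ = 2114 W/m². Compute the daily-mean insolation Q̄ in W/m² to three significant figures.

Q̄ ≈ 0.00 W/m²

Solar declination: sin δ = sin ε · sin λ_s = sin 81.80° × sin 83.7° = 0.98380, so δ = +79.672°.
cos H₀ = −tan(-27.4°) tan(+79.672°) = 2.8445 ≥ 1 ⇒ polar night, H₀ = 0 and Q̄ = 0.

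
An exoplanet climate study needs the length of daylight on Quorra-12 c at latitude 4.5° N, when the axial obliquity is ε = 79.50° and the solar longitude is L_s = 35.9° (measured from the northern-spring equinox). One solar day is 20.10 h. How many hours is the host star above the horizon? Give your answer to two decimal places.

Solar declination: sin δ = sin ε · sin L_s = sin 79.50° × sin 35.9° = 0.57655, so δ = +35.208°.
cos h₀ = −tan ϕ · tan δ = −tan(+4.5°) × tan(+35.208°) = -0.0555, so h₀ = 1.6264 rad = 93.18°.
Daylight = 2h₀/(2π) × 20.10 h = (1.6264/π) × 20.10 = 10.41 h.

10.41 h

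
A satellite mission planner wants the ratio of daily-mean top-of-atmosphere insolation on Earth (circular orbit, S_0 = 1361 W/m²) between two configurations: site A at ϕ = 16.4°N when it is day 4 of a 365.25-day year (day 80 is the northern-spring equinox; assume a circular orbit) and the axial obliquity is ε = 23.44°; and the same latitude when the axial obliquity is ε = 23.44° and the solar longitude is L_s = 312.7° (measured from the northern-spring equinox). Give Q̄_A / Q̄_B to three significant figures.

— Configuration A (ϕ=+16.4°):
Solar longitude: L_s = 360° × (4 − 80)/365.25 = -74.908°, i.e. -74.908° + 360° = 285.092°.
sin δ = sin 23.44° × sin 285.092° = -0.38407, so δ = -22.586°.
cos h₀ = −tan(+16.4°) tan(-22.586°) = 0.1224, h₀ = 1.4481 rad.
Bracket: h₀ sin ϕ sin δ + cos ϕ cos δ sin h₀ = 1.4481×0.28234×-0.38407 + 0.95931×0.92330×0.99248 = -0.157030 + 0.879070 = 0.722040.
Q̄ = (S_0/π) × [bracket] = (1361/π) × 0.722040 = 312.80 W/m².
— Configuration B (ϕ=+16.4°):
Solar declination: sin δ = sin ε · sin L_s = sin 23.44° × sin 312.7° = -0.29234, so δ = -16.998°.
cos h₀ = −tan(+16.4°) tan(-16.998°) = 0.0900, h₀ = 1.4807 rad.
Bracket: h₀ sin ϕ sin δ + cos ϕ cos δ sin h₀ = 1.4807×0.28234×-0.29234 + 0.95931×0.95631×0.99594 = -0.122216 + 0.913673 = 0.791457.
Q̄ = (S_0/π) × [bracket] = (1361/π) × 0.791457 = 342.87 W/m².
Ratio Q̄_A / Q̄_B = 312.80 / 342.87 = 0.9123.

Q̄_A / Q̄_B ≈ 0.912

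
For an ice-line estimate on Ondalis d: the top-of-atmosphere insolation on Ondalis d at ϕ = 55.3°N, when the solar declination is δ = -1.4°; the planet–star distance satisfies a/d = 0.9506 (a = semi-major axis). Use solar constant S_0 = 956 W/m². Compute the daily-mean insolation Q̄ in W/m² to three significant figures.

Q̄ ≈ 148 W/m²

cos h₀ = −tan(+55.3°) tan(-1.400°) = 0.0353, h₀ = 1.5355 rad.
Bracket: h₀ sin ϕ sin δ + cos ϕ cos δ sin h₀ = 1.5355×0.82214×-0.02443 + 0.56928×0.99970×0.99938 = -0.030840 + 0.568756 = 0.537916.
Inverse-square distance factor (a/d)² = 0.9506² = 0.903640.
Q̄ = (S_0/π) × 0.903640 × [bracket] = (956/π) × 0.903640 × 0.537916 = 147.9 W/m².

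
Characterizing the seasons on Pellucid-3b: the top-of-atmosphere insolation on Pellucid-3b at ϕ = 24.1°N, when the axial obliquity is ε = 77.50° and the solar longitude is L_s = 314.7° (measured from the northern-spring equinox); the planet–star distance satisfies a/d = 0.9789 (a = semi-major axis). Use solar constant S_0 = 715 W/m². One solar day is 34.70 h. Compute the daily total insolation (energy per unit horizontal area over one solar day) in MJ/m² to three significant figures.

7.47 MJ/m²

Solar declination: sin δ = sin ε · sin L_s = sin 77.50° × sin 314.7° = -0.69395, so δ = -43.944°.
cos h₀ = −tan(+24.1°) tan(-43.944°) = 0.4311, h₀ = 1.1251 rad.
Bracket: h₀ sin ϕ sin δ + cos ϕ cos δ sin h₀ = 1.1251×0.40833×-0.69395 + 0.91283×0.72002×0.90229 = -0.318809 + 0.593035 = 0.274226.
Inverse-square distance factor (a/d)² = 0.9789² = 0.958245.
Q̄ = (S_0/π) × 0.958245 × [bracket] = (715/π) × 0.958245 × 0.274226 = 59.806 W/m².
Daily total = Q̄ × 34.70 h × 3600 s/h = 59.806 × 34.70 × 3600 / 10⁶ = 7.471 MJ/m².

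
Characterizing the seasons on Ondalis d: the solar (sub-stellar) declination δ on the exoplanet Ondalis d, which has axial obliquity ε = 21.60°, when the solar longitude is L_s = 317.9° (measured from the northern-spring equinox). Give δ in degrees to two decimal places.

δ = -14.29°

sin δ = sin ε · sin L_s = sin 21.60° × sin 317.9° = -0.246800.
δ = arcsin(-0.246800) = -14.29°.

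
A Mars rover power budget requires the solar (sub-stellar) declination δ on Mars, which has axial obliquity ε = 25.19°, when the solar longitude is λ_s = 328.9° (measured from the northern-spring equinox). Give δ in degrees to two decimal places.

sin δ = sin ε · sin λ_s = sin 25.19° × sin 328.9° = -0.219848.
δ = arcsin(-0.219848) = -12.70°.

δ = -12.70°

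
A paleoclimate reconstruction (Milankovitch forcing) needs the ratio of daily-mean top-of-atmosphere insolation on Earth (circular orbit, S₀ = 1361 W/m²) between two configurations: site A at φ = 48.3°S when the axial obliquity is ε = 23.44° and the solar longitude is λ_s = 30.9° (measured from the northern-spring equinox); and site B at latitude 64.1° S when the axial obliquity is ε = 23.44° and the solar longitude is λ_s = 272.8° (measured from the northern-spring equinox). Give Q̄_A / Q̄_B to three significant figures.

— Configuration A (φ=-48.3°):
Solar declination: sin δ = sin ε · sin λ_s = sin 23.44° × sin 30.9° = 0.20428, so δ = +11.787°.
cos H₀ = −tan(-48.3°) tan(+11.787°) = 0.2342, H₀ = 1.3344 rad.
Bracket: H₀ sin φ sin δ + cos φ cos δ sin H₀ = 1.3344×-0.74664×0.20428 + 0.66523×0.97891×0.97218 = -0.203528 + 0.633084 = 0.429556.
Q̄ = (S₀/π) × [bracket] = (1361/π) × 0.429556 = 186.09 W/m².
— Configuration B (φ=-64.1°):
Solar declination: sin δ = sin ε · sin λ_s = sin 23.44° × sin 272.8° = -0.39731, so δ = -23.410°.
cos H₀ = −tan(-64.1°) tan(-23.410°) = -0.8916, H₀ = 2.6717 rad.
Bracket: H₀ sin φ sin δ + cos φ cos δ sin H₀ = 2.6717×-0.89956×-0.39731 + 0.43680×0.91768×0.45276 = 0.954877 + 0.181486 = 1.136363.
Q̄ = (S₀/π) × [bracket] = (1361/π) × 1.136363 = 492.29 W/m².
Ratio Q̄_A / Q̄_B = 186.09 / 492.29 = 0.3780.

Q̄_A / Q̄_B ≈ 0.378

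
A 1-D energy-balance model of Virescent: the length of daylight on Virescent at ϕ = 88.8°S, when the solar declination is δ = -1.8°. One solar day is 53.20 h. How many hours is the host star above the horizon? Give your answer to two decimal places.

Sunrise equation: cos h₀ = −tan ϕ · tan δ = -1.5003 ≤ −1, so the host star never sets (polar day) and h₀ = π.
Daylight = 2h₀/(2π) × 53.20 h = (3.1416/π) × 53.20 = 53.20 h.

53.20 h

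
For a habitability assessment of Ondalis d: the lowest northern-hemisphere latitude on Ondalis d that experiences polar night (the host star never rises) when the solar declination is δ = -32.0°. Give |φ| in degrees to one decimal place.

|φ| = 58.0°

Polar night requires cos H₀ = −tan φ tan δ ≥ 1, i.e. tan φ tan δ ≤ −1.
The boundary is |tan φ| · |tan δ| = 1, so |φ| = 90° − |δ| = 90° − 32.0° = 58.0° in the northern hemisphere.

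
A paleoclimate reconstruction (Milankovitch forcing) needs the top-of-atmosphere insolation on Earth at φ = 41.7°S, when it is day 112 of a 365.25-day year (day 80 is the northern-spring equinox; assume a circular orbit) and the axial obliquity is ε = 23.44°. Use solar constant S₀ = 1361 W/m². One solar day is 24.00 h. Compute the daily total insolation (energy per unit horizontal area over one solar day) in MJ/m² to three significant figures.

19.7 MJ/m²

Solar longitude: λ_s = 360° × (112 − 80)/365.25 = 31.540°.
sin δ = sin 23.44° × sin 31.540° = 0.20808, so δ = +12.010°.
cos H₀ = −tan(-41.7°) tan(+12.010°) = 0.1895, H₀ = 1.3801 rad.
Bracket: H₀ sin φ sin δ + cos φ cos δ sin H₀ = 1.3801×-0.66523×0.20808 + 0.74664×0.97811×0.98187 = -0.191035 + 0.717056 = 0.526021.
Q̄ = (S₀/π) × [bracket] = (1361/π) × 0.526021 = 227.88 W/m².
Daily total = Q̄ × 24.00 h × 3600 s/h = 227.88 × 24.00 × 3600 / 10⁶ = 19.69 MJ/m².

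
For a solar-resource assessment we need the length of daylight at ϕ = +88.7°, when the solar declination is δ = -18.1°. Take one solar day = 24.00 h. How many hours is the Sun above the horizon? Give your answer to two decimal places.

0.00 h

cos h₀ = −tan ϕ · tan δ = 14.4030 ≥ 1, so the Sun never rises (polar night) and h₀ = 0.
Daylight = 2h₀/(2π) × 24.00 h = (0.0000/π) × 24.00 = 0.00 h.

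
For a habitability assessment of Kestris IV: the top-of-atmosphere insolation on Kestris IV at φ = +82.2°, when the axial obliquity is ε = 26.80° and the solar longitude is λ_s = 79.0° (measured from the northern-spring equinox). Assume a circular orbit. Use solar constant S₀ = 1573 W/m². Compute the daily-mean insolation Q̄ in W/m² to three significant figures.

Q̄ ≈ 690 W/m²

Solar declination: sin δ = sin ε · sin λ_s = sin 26.80° × sin 79.0° = 0.44259, so δ = +26.269°.
cos H₀ = −tan(+82.2°) tan(+26.269°) = -3.6031 ≤ −1 ⇒ polar day, H₀ = π.
Bracket: H₀ sin φ sin δ + cos φ cos δ sin H₀ = 3.1416×0.99075×0.44259 + 0.13572×0.89672×0.00000 = 1.377579 + 0.000000 = 1.377579.
Q̄ = (S₀/π) × [bracket] = (1573/π) × 1.377579 = 689.8 W/m².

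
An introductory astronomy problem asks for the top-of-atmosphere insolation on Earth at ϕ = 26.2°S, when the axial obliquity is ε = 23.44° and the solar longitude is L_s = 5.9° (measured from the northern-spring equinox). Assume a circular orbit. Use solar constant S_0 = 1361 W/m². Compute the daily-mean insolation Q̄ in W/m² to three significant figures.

Q̄ ≈ 376 W/m²

Solar declination: sin δ = sin ε · sin L_s = sin 23.44° × sin 5.9° = 0.04089, so δ = +2.343°.
cos h₀ = −tan(-26.2°) tan(+2.343°) = 0.0201, h₀ = 1.5507 rad.
Bracket: h₀ sin ϕ sin δ + cos ϕ cos δ sin h₀ = 1.5507×-0.44151×0.04089 + 0.89726×0.99916×0.99980 = -0.027995 + 0.896327 = 0.868332.
Q̄ = (S_0/π) × [bracket] = (1361/π) × 0.868332 = 376.2 W/m².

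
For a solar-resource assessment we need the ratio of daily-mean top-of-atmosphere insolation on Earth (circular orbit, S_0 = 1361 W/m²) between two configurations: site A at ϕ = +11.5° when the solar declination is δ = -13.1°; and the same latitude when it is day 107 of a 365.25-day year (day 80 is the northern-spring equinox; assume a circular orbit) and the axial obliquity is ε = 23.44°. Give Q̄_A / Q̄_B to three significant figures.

Q̄_A / Q̄_B ≈ 0.867

— Configuration A (ϕ=+11.5°):
cos h₀ = −tan(+11.5°) tan(-13.100°) = 0.0473, h₀ = 1.5234 rad.
Bracket: h₀ sin ϕ sin δ + cos ϕ cos δ sin h₀ = 1.5234×0.19937×-0.22665 + 0.97992×0.97398×0.99888 = -0.068838 + 0.953354 = 0.884516.
Q̄ = (S_0/π) × [bracket] = (1361/π) × 0.884516 = 383.19 W/m².
— Configuration B (ϕ=+11.5°):
Solar longitude: L_s = 360° × (107 − 80)/365.25 = 26.612°.
sin δ = sin 23.44° × sin 26.612° = 0.17819, so δ = +10.264°.
cos h₀ = −tan(+11.5°) tan(+10.264°) = -0.0368, h₀ = 1.6076 rad.
Bracket: h₀ sin ϕ sin δ + cos ϕ cos δ sin h₀ = 1.6076×0.19937×0.17819 + 0.97992×0.98400×0.99932 = 0.057111 + 0.963586 = 1.020697.
Q̄ = (S_0/π) × [bracket] = (1361/π) × 1.020697 = 442.19 W/m².
Ratio Q̄_A / Q̄_B = 383.19 / 442.19 = 0.8666.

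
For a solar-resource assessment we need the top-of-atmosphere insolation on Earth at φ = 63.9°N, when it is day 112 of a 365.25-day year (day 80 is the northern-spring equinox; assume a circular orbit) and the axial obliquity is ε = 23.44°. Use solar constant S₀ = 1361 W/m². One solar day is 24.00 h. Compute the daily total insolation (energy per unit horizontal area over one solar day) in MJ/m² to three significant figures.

Solar longitude: λ_s = 360° × (112 − 80)/365.25 = 31.540°.
sin δ = sin 23.44° × sin 31.540° = 0.20808, so δ = +12.010°.
cos H₀ = −tan(+63.9°) tan(+12.010°) = -0.4343, H₀ = 2.0200 rad.
Bracket: H₀ sin φ sin δ + cos φ cos δ sin H₀ = 2.0200×0.89803×0.20808 + 0.43994×0.97811×0.90079 = 0.377461 + 0.387619 = 0.765080.
Q̄ = (S₀/π) × [bracket] = (1361/π) × 0.765080 = 331.45 W/m².
Daily total = Q̄ × 24.00 h × 3600 s/h = 331.45 × 24.00 × 3600 / 10⁶ = 28.64 MJ/m².

28.6 MJ/m²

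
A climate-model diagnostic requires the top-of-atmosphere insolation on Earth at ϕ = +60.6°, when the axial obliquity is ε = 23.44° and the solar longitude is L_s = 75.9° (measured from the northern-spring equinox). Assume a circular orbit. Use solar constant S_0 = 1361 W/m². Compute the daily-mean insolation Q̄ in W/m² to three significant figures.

Solar declination: sin δ = sin ε · sin L_s = sin 23.44° × sin 75.9° = 0.38580, so δ = +22.694°.
cos h₀ = −tan(+60.6°) tan(+22.694°) = -0.7421, h₀ = 2.4071 rad.
Bracket: h₀ sin ϕ sin δ + cos ϕ cos δ sin h₀ = 2.4071×0.87121×0.38580 + 0.49090×0.92258×0.67024 = 0.809057 + 0.303548 = 1.112605.
Q̄ = (S_0/π) × [bracket] = (1361/π) × 1.112605 = 482.0 W/m².

Q̄ ≈ 482 W/m²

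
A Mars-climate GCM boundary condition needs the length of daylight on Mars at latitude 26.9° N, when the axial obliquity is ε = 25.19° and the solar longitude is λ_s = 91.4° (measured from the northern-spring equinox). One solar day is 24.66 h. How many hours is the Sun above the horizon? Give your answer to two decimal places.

Solar declination: sin δ = sin ε · sin λ_s = sin 25.19° × sin 91.4° = 0.42549, so δ = +25.182°.
cos H₀ = −tan φ · tan δ = −tan(+26.9°) × tan(+25.182°) = -0.2385, so H₀ = 1.8117 rad = 103.80°.
Daylight = 2H₀/(2π) × 24.66 h = (1.8117/π) × 24.66 = 14.22 h.

14.22 h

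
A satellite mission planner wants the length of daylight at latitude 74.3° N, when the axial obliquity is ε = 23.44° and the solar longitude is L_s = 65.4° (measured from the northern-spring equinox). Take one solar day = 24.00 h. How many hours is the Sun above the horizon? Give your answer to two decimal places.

Solar declination: sin δ = sin ε · sin L_s = sin 23.44° × sin 65.4° = 0.36168, so δ = +21.204°.
Sunrise equation: cos h₀ = −tan ϕ · tan δ = -1.3802 ≤ −1, so the Sun never sets (polar day) and h₀ = π.
Daylight = 2h₀/(2π) × 24.00 h = (3.1416/π) × 24.00 = 24.00 h.

24.00 h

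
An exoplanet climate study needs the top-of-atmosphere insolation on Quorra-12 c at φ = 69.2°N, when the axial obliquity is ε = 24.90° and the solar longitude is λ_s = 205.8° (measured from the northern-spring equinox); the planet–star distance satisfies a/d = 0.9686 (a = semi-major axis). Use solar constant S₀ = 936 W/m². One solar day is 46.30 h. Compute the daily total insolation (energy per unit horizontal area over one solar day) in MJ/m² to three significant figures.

5.73 MJ/m²

Solar declination: sin δ = sin ε · sin λ_s = sin 24.90° × sin 205.8° = -0.18325, so δ = -10.559°.
cos H₀ = −tan(+69.2°) tan(-10.559°) = 0.4907, H₀ = 1.0579 rad.
Bracket: H₀ sin φ sin δ + cos φ cos δ sin H₀ = 1.0579×0.93483×-0.18325 + 0.35511×0.98307×0.87132 = -0.181226 + 0.304176 = 0.122950.
Inverse-square distance factor (a/d)² = 0.9686² = 0.938186.
Q̄ = (S₀/π) × 0.938186 × [bracket] = (936/π) × 0.938186 × 0.122950 = 34.367 W/m².
Daily total = Q̄ × 46.30 h × 3600 s/h = 34.367 × 46.30 × 3600 / 10⁶ = 5.728 MJ/m².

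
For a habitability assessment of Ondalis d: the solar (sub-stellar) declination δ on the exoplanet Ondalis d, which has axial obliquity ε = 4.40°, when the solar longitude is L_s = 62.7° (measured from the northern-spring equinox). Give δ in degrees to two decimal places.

δ = +3.91°

sin δ = sin ε · sin L_s = sin 4.40° × sin 62.7° = 0.068174.
δ = arcsin(0.068174) = +3.91°.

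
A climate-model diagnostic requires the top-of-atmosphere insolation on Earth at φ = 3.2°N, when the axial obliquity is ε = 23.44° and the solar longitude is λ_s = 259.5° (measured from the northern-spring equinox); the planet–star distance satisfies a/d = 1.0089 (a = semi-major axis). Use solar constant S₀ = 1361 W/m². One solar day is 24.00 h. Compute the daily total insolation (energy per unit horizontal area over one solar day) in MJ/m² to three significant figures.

33.7 MJ/m²

Solar declination: sin δ = sin ε · sin λ_s = sin 23.44° × sin 259.5° = -0.39113, so δ = -23.025°.
cos H₀ = −tan(+3.2°) tan(-23.025°) = 0.0238, H₀ = 1.5470 rad.
Bracket: H₀ sin φ sin δ + cos φ cos δ sin H₀ = 1.5470×0.05582×-0.39113 + 0.99844×0.92034×0.99972 = -0.033775 + 0.918647 = 0.884872.
Inverse-square distance factor (a/d)² = 1.0089² = 1.017879.
Q̄ = (S₀/π) × 1.017879 × [bracket] = (1361/π) × 1.017879 × 0.884872 = 390.20 W/m².
Daily total = Q̄ × 24.00 h × 3600 s/h = 390.20 × 24.00 × 3600 / 10⁶ = 33.71 MJ/m².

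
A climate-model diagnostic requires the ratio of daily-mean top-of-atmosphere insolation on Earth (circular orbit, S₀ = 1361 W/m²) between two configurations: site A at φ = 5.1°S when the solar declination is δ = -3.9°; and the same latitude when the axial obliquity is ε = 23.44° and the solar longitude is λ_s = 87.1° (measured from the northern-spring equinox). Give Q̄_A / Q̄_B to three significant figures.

— Configuration A (φ=-5.1°):
cos H₀ = −tan(-5.1°) tan(-3.900°) = -0.0061, H₀ = 1.5769 rad.
Bracket: H₀ sin φ sin δ + cos φ cos δ sin H₀ = 1.5769×-0.08889×-0.06802 + 0.99604×0.99768×0.99998 = 0.009534 + 0.993709 = 1.003243.
Q̄ = (S₀/π) × [bracket] = (1361/π) × 1.003243 = 434.62 W/m².
— Configuration B (φ=-5.1°):
Solar declination: sin δ = sin ε · sin λ_s = sin 23.44° × sin 87.1° = 0.39728, so δ = +23.408°.
cos H₀ = −tan(-5.1°) tan(+23.408°) = 0.0386, H₀ = 1.5322 rad.
Bracket: H₀ sin φ sin δ + cos φ cos δ sin H₀ = 1.5322×-0.08889×0.39728 + 0.99604×0.91770×0.99925 = -0.054108 + 0.913380 = 0.859272.
Q̄ = (S₀/π) × [bracket] = (1361/π) × 0.859272 = 372.25 W/m².
Ratio Q̄_A / Q̄_B = 434.62 / 372.25 = 1.168.

Q̄_A / Q̄_B ≈ 1.17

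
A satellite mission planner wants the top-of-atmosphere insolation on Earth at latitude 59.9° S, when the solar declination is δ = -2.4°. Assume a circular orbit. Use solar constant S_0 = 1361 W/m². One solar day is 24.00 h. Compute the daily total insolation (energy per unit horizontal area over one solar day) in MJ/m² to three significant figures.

20.9 MJ/m²

cos h₀ = −tan(-59.9°) tan(-2.400°) = -0.0723, h₀ = 1.6432 rad.
Bracket: h₀ sin ϕ sin δ + cos ϕ cos δ sin h₀ = 1.6432×-0.86515×-0.04188 + 0.50151×0.99912×0.99738 = 0.059537 + 0.499756 = 0.559293.
Q̄ = (S_0/π) × [bracket] = (1361/π) × 0.559293 = 242.30 W/m².
Daily total = Q̄ × 24.00 h × 3600 s/h = 242.30 × 24.00 × 3600 / 10⁶ = 20.93 MJ/m².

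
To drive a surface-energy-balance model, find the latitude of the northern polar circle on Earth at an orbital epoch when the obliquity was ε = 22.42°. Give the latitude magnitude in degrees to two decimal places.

The polar circle is the lowest latitude that experiences at least one full rotation of continuous daylight at the northern-summer solstice; it lies at |ϕ| = 90° − ε = 90° − 22.42° = 67.58°.

67.58°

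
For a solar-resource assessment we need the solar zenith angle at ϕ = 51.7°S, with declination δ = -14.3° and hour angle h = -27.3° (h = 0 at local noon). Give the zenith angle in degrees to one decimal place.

θ_z = 43.3°

cos θ_z = sin ϕ sin δ + cos ϕ cos δ cos h = 0.193839 + 0.533682 = 0.727521.
θ_z = arccos(0.727521) = 43.3°.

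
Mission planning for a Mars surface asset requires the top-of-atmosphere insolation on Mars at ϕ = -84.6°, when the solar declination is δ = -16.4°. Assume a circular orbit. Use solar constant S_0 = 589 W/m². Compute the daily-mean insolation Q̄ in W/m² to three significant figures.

cos h₀ = −tan(-84.6°) tan(-16.400°) = -3.1135 ≤ −1 ⇒ polar day, h₀ = π.
Bracket: h₀ sin ϕ sin δ + cos ϕ cos δ sin h₀ = 3.1416×-0.99556×-0.28234 + 0.09411×0.95931×0.00000 = 0.883061 + 0.000000 = 0.883061.
Q̄ = (S_0/π) × [bracket] = (589/π) × 0.883061 = 165.6 W/m².

Q̄ ≈ 166 W/m²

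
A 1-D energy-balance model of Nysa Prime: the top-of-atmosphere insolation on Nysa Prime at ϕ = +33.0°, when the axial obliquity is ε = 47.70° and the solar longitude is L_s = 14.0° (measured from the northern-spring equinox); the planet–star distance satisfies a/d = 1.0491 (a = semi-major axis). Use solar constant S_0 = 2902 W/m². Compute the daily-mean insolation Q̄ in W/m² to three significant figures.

Q̄ ≈ 1.00e+03 W/m²

Solar declination: sin δ = sin ε · sin L_s = sin 47.70° × sin 14.0° = 0.17893, so δ = +10.308°.
cos h₀ = −tan(+33.0°) tan(+10.308°) = -0.1181, h₀ = 1.6892 rad.
Bracket: h₀ sin ϕ sin δ + cos ϕ cos δ sin h₀ = 1.6892×0.54464×0.17893 + 0.83867×0.98386×0.99300 = 0.164617 + 0.819358 = 0.983975.
Inverse-square distance factor (a/d)² = 1.0491² = 1.100611.
Q̄ = (S_0/π) × 1.100611 × [bracket] = (2902/π) × 1.100611 × 0.983975 = 1000 W/m².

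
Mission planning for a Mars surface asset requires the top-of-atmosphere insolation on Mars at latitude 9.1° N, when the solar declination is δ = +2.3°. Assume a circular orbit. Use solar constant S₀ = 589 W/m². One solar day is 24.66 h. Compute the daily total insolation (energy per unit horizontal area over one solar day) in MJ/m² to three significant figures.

16.6 MJ/m²

cos H₀ = −tan(+9.1°) tan(+2.300°) = -0.0064, H₀ = 1.5772 rad.
Bracket: H₀ sin φ sin δ + cos φ cos δ sin H₀ = 1.5772×0.15816×0.04013 + 0.98741×0.99919×0.99998 = 0.010010 + 0.986590 = 0.996600.
Q̄ = (S₀/π) × [bracket] = (589/π) × 0.996600 = 186.85 W/m².
Daily total = Q̄ × 24.66 h × 3600 s/h = 186.85 × 24.66 × 3600 / 10⁶ = 16.59 MJ/m².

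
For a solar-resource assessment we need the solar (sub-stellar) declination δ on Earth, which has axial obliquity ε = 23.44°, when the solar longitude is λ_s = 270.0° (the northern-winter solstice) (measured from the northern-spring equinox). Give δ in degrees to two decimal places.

sin δ = sin ε · sin λ_s = sin 23.44° × sin 270.0° = -0.397789.
δ = arcsin(-0.397789) = -23.44°.

δ = -23.44°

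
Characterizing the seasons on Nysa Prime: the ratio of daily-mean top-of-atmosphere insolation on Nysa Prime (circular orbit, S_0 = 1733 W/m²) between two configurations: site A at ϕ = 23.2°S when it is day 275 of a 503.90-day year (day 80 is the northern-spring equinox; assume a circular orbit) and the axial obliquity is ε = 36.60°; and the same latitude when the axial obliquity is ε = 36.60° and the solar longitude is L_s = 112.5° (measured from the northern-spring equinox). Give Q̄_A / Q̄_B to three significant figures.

Q̄_A / Q̄_B ≈ 1.36

— Configuration A (ϕ=-23.2°):
Solar longitude: L_s = 360° × (275 − 80)/503.90 = 139.313°.
sin δ = sin 36.60° × sin 139.313° = 0.38869, so δ = +22.873°.
cos h₀ = −tan(-23.2°) tan(+22.873°) = 0.1808, h₀ = 1.3890 rad.
Bracket: h₀ sin ϕ sin δ + cos ϕ cos δ sin h₀ = 1.3890×-0.39394×0.38869 + 0.91914×0.92137×0.98352 = -0.212684 + 0.832912 = 0.620228.
Q̄ = (S_0/π) × [bracket] = (1733/π) × 0.620228 = 342.14 W/m².
— Configuration B (ϕ=-23.2°):
Solar declination: sin δ = sin ε · sin L_s = sin 36.60° × sin 112.5° = 0.55084, so δ = +33.425°.
cos h₀ = −tan(-23.2°) tan(+33.425°) = 0.2829, h₀ = 1.2840 rad.
Bracket: h₀ sin ϕ sin δ + cos ϕ cos δ sin h₀ = 1.2840×-0.39394×0.55084 + 0.91914×0.83461×0.95916 = -0.278625 + 0.735794 = 0.457169.
Q̄ = (S_0/π) × [bracket] = (1733/π) × 0.457169 = 252.19 W/m².
Ratio Q̄_A / Q̄_B = 342.14 / 252.19 = 1.357.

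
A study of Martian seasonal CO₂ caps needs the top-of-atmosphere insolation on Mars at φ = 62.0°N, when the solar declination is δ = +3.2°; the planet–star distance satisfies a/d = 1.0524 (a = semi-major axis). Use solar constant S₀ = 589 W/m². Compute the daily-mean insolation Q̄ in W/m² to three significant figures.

Q̄ ≈ 114 W/m²

cos H₀ = −tan(+62.0°) tan(+3.200°) = -0.1051, H₀ = 1.6761 rad.
Bracket: H₀ sin φ sin δ + cos φ cos δ sin H₀ = 1.6761×0.88295×0.05582 + 0.46947×0.99844×0.99446 = 0.082609 + 0.466141 = 0.548750.
Inverse-square distance factor (a/d)² = 1.0524² = 1.107546.
Q̄ = (S₀/π) × 1.107546 × [bracket] = (589/π) × 1.107546 × 0.548750 = 113.9 W/m².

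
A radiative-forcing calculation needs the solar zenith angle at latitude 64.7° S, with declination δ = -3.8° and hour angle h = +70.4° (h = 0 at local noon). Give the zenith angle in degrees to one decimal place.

cos θ_z = sin ϕ sin δ + cos ϕ cos δ cos h = 0.059917 + 0.143043 = 0.202960.
θ_z = arccos(0.202960) = 78.3°.

θ_z = 78.3°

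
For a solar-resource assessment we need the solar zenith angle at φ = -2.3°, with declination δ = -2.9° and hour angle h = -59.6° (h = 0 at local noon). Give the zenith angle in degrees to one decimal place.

θ_z = 59.5°

cos θ_z = sin φ sin δ + cos φ cos δ cos h = 0.002030 + 0.504979 = 0.507009.
θ_z = arccos(0.507009) = 59.5°.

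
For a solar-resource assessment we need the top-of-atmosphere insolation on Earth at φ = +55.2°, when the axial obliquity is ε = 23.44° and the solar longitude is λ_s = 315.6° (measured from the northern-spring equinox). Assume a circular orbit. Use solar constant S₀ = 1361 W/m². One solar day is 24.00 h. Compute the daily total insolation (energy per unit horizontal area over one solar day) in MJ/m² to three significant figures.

Solar declination: sin δ = sin ε · sin λ_s = sin 23.44° × sin 315.6° = -0.27832, so δ = -16.160°.
cos H₀ = −tan(+55.2°) tan(-16.160°) = 0.4169, H₀ = 1.1407 rad.
Bracket: H₀ sin φ sin δ + cos φ cos δ sin H₀ = 1.1407×0.82115×-0.27832 + 0.57071×0.96049×0.90894 = -0.260698 + 0.498246 = 0.237548.
Q̄ = (S₀/π) × [bracket] = (1361/π) × 0.237548 = 102.91 W/m².
Daily total = Q̄ × 24.00 h × 3600 s/h = 102.91 × 24.00 × 3600 / 10⁶ = 8.891 MJ/m².

8.89 MJ/m²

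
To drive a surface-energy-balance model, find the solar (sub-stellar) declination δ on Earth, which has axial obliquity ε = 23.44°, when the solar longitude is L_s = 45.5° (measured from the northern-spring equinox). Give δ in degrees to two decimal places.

δ = +16.48°

sin δ = sin ε · sin L_s = sin 23.44° × sin 45.5° = 0.283723.
δ = arcsin(0.283723) = +16.48°.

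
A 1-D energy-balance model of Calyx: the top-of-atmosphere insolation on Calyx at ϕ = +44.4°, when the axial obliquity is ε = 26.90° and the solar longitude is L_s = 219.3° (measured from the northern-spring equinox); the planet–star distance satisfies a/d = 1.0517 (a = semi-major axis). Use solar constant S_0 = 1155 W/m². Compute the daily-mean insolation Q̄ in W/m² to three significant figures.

Solar declination: sin δ = sin ε · sin L_s = sin 26.90° × sin 219.3° = -0.28656, so δ = -16.652°.
cos h₀ = −tan(+44.4°) tan(-16.652°) = 0.2929, h₀ = 1.2735 rad.
Bracket: h₀ sin ϕ sin δ + cos ϕ cos δ sin h₀ = 1.2735×0.69966×-0.28656 + 0.71447×0.95806×0.95614 = -0.255330 + 0.654483 = 0.399153.
Inverse-square distance factor (a/d)² = 1.0517² = 1.106073.
Q̄ = (S_0/π) × 1.106073 × [bracket] = (1155/π) × 1.106073 × 0.399153 = 162.3 W/m².

Q̄ ≈ 162 W/m²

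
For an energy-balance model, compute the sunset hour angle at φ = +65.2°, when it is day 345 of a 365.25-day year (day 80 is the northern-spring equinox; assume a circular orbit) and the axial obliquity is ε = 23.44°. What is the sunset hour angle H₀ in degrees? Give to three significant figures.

H₀ = 22.3°

Solar longitude: λ_s = 360° × (345 − 80)/365.25 = 261.191°.
sin δ = sin 23.44° × sin 261.191° = -0.39310, so δ = -23.147°.
cos H₀ = −tan φ · tan δ = −tan(+65.2°) × tan(-23.147°) = 0.9252, so H₀ = 0.3892 rad = 22.30°.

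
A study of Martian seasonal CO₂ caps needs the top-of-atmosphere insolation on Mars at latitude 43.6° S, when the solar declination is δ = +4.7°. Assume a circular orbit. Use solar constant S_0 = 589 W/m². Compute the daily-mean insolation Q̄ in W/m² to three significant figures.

cos h₀ = −tan(-43.6°) tan(+4.700°) = 0.0783, h₀ = 1.4924 rad.
Bracket: h₀ sin ϕ sin δ + cos ϕ cos δ sin h₀ = 1.4924×-0.68962×0.08194 + 0.72417×0.99664×0.99693 = -0.084332 + 0.719521 = 0.635189.
Q̄ = (S_0/π) × [bracket] = (589/π) × 0.635189 = 119.1 W/m².

Q̄ ≈ 119 W/m²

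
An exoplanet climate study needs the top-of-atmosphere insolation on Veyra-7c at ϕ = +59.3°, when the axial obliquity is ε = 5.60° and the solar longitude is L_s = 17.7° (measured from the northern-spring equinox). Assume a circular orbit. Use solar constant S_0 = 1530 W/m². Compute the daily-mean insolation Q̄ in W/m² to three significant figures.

Q̄ ≈ 268 W/m²

Solar declination: sin δ = sin ε · sin L_s = sin 5.60° × sin 17.7° = 0.02967, so δ = +1.700°.
cos h₀ = −tan(+59.3°) tan(+1.700°) = -0.0500, h₀ = 1.6208 rad.
Bracket: h₀ sin ϕ sin δ + cos ϕ cos δ sin h₀ = 1.6208×0.85985×0.02967 + 0.51054×0.99956×0.99875 = 0.041349 + 0.509677 = 0.551026.
Q̄ = (S_0/π) × [bracket] = (1530/π) × 0.551026 = 268.4 W/m².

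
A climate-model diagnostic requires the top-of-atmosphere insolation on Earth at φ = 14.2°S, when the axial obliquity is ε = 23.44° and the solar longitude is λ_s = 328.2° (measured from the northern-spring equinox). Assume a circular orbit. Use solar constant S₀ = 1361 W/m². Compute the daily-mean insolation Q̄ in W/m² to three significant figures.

Q̄ ≈ 446 W/m²

Solar declination: sin δ = sin ε · sin λ_s = sin 23.44° × sin 328.2° = -0.20962, so δ = -12.100°.
cos H₀ = −tan(-14.2°) tan(-12.100°) = -0.0542, H₀ = 1.6251 rad.
Bracket: H₀ sin φ sin δ + cos φ cos δ sin H₀ = 1.6251×-0.24531×-0.20962 + 0.96945×0.97778×0.99853 = 0.083566 + 0.946515 = 1.030081.
Q̄ = (S₀/π) × [bracket] = (1361/π) × 1.030081 = 446.3 W/m².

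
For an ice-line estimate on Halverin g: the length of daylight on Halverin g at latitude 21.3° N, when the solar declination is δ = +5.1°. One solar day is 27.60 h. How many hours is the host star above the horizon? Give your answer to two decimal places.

cos h₀ = −tan ϕ · tan δ = −tan(+21.3°) × tan(+5.100°) = -0.0348, so h₀ = 1.6056 rad = 91.99°.
Daylight = 2h₀/(2π) × 27.60 h = (1.6056/π) × 27.60 = 14.11 h.

14.11 h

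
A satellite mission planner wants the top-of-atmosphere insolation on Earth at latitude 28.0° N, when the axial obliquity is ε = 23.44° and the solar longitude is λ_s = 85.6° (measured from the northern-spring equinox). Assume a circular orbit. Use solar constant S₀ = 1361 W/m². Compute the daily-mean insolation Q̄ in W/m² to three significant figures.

Q̄ ≈ 487 W/m²

Solar declination: sin δ = sin ε · sin λ_s = sin 23.44° × sin 85.6° = 0.39662, so δ = +23.367°.
cos H₀ = −tan(+28.0°) tan(+23.367°) = -0.2297, H₀ = 1.8026 rad.
Bracket: H₀ sin φ sin δ + cos φ cos δ sin H₀ = 1.8026×0.46947×0.39662 + 0.88295×0.91798×0.97326 = 0.335646 + 0.788857 = 1.124503.
Q̄ = (S₀/π) × [bracket] = (1361/π) × 1.124503 = 487.2 W/m².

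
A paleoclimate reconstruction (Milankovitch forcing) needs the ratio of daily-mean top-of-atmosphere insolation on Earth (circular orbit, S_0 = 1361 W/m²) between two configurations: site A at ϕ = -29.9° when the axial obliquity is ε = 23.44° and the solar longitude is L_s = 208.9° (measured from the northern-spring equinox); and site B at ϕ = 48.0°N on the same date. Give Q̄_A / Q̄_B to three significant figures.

Q̄_A / Q̄_B ≈ 2.25

— Configuration A (ϕ=-29.9°):
Solar declination: sin δ = sin ε · sin L_s = sin 23.44° × sin 208.9° = -0.19224, so δ = -11.084°.
cos h₀ = −tan(-29.9°) tan(-11.084°) = -0.1126, h₀ = 1.6837 rad.
Bracket: h₀ sin ϕ sin δ + cos ϕ cos δ sin h₀ = 1.6837×-0.49849×-0.19224 + 0.86690×0.98135×0.99364 = 0.161348 + 0.845322 = 1.006670.
Q̄ = (S_0/π) × [bracket] = (1361/π) × 1.006670 = 436.11 W/m².
— Configuration B (ϕ=+48.0°):
cos h₀ = −tan(+48.0°) tan(-11.084°) = 0.2176, h₀ = 1.3515 rad.
Bracket: h₀ sin ϕ sin δ + cos ϕ cos δ sin h₀ = 1.3515×0.74314×-0.19224 + 0.66913×0.98135×0.97605 = -0.193077 + 0.640924 = 0.447847.
Q̄ = (S_0/π) × [bracket] = (1361/π) × 0.447847 = 194.02 W/m².
Ratio Q̄_A / Q̄_B = 436.11 / 194.02 = 2.248.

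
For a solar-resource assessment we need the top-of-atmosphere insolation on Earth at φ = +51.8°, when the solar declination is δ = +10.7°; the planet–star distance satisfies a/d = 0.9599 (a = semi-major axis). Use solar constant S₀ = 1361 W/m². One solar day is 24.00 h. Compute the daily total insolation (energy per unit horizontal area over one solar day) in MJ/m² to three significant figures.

29.5 MJ/m²

cos H₀ = −tan(+51.8°) tan(+10.700°) = -0.2401, H₀ = 1.8133 rad.
Bracket: H₀ sin φ sin δ + cos φ cos δ sin H₀ = 1.8133×0.78586×0.18567 + 0.61841×0.98261×0.97074 = 0.264580 + 0.589876 = 0.854456.
Inverse-square distance factor (a/d)² = 0.9599² = 0.921408.
Q̄ = (S₀/π) × 0.921408 × [bracket] = (1361/π) × 0.921408 × 0.854456 = 341.08 W/m².
Daily total = Q̄ × 24.00 h × 3600 s/h = 341.08 × 24.00 × 3600 / 10⁶ = 29.47 MJ/m².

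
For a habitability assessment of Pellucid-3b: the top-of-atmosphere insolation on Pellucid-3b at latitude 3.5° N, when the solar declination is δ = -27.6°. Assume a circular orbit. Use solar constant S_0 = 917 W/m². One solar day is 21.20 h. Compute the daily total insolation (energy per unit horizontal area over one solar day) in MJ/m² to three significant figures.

18.7 MJ/m²

cos h₀ = −tan(+3.5°) tan(-27.600°) = 0.0320, h₀ = 1.5388 rad.
Bracket: h₀ sin ϕ sin δ + cos ϕ cos δ sin h₀ = 1.5388×0.06105×-0.46330 + 0.99813×0.88620×0.99949 = -0.043524 + 0.884092 = 0.840568.
Q̄ = (S_0/π) × [bracket] = (917/π) × 0.840568 = 245.35 W/m².
Daily total = Q̄ × 21.20 h × 3600 s/h = 245.35 × 21.20 × 3600 / 10⁶ = 18.73 MJ/m².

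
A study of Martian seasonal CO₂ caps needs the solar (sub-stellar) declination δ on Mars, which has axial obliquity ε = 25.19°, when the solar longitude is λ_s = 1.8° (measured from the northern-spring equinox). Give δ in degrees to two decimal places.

sin δ = sin ε · sin λ_s = sin 25.19° × sin 1.8° = 0.013369.
δ = arcsin(0.013369) = +0.77°.

δ = +0.77°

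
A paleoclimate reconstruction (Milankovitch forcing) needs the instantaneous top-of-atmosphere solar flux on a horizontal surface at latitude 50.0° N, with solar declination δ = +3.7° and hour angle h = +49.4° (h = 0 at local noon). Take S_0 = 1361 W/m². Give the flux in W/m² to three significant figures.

cos θ_z = sin ϕ sin δ + cos ϕ cos δ cos h = 0.049435 + 0.417438 = 0.466873.
Flux = S_0 · cos θ_z = 1361 × 0.466873 = 635.4 W/m².

635 W/m²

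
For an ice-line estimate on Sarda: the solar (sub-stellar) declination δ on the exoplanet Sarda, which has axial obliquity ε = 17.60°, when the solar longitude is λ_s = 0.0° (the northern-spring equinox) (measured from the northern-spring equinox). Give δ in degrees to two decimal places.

δ = +0.00°

sin δ = sin ε · sin λ_s = sin 17.60° × sin 0.0° = 0.000000.
δ = arcsin(0.000000) = +0.00°.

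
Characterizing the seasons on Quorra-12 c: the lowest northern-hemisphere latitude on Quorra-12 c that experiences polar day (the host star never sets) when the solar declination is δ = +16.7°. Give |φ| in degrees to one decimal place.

|φ| = 73.3°

Polar day requires cos H₀ = −tan φ tan δ ≤ −1, i.e. tan φ tan δ ≥ 1.
The boundary is |tan φ| · |tan δ| = 1, so |φ| = 90° − |δ| = 90° − 16.7° = 73.3° in the northern hemisphere.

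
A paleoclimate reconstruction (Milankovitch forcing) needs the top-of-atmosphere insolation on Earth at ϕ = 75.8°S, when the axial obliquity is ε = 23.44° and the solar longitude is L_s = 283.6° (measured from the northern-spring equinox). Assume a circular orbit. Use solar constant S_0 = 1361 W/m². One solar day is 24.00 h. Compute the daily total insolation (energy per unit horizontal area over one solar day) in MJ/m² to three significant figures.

44.1 MJ/m²

Solar declination: sin δ = sin ε · sin L_s = sin 23.44° × sin 283.6° = -0.38663, so δ = -22.745°.
cos h₀ = −tan(-75.8°) tan(-22.745°) = -1.6568 ≤ −1 ⇒ polar day, h₀ = π.
Bracket: h₀ sin ϕ sin δ + cos ϕ cos δ sin h₀ = 3.1416×-0.96945×-0.38663 + 0.24531×0.92223×0.00000 = 1.177530 + 0.000000 = 1.177530.
Q̄ = (S_0/π) × [bracket] = (1361/π) × 1.177530 = 510.13 W/m².
Daily total = Q̄ × 24.00 h × 3600 s/h = 510.13 × 24.00 × 3600 / 10⁶ = 44.08 MJ/m².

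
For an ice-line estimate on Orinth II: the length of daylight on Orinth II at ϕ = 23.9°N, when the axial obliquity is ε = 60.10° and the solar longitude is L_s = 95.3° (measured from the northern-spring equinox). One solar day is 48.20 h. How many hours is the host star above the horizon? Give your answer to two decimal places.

Solar declination: sin δ = sin ε · sin L_s = sin 60.10° × sin 95.3° = 0.86319, so δ = +59.677°.
cos h₀ = −tan ϕ · tan δ = −tan(+23.9°) × tan(+59.677°) = -0.7576, so h₀ = 2.4305 rad = 139.26°.
Daylight = 2h₀/(2π) × 48.20 h = (2.4305/π) × 48.20 = 37.29 h.

37.29 h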